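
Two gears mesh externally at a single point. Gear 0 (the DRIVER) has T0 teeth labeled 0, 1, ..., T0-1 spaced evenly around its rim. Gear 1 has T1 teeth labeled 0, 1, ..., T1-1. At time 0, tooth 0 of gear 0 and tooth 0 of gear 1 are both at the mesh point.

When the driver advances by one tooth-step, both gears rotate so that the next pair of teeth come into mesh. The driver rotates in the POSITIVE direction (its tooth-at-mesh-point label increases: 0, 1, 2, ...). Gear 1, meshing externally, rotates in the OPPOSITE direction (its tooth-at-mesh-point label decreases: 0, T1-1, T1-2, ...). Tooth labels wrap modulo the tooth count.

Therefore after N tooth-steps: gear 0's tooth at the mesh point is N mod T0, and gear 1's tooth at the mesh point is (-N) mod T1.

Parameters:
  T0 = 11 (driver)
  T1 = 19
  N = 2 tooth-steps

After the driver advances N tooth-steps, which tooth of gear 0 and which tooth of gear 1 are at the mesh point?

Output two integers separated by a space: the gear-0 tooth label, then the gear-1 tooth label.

Gear 0 (driver, T0=11): tooth at mesh = N mod T0
  2 = 0 * 11 + 2, so 2 mod 11 = 2
  gear 0 tooth = 2
Gear 1 (driven, T1=19): tooth at mesh = (-N) mod T1
  2 = 0 * 19 + 2, so 2 mod 19 = 2
  (-2) mod 19 = (-2) mod 19 = 19 - 2 = 17
Mesh after 2 steps: gear-0 tooth 2 meets gear-1 tooth 17

Answer: 2 17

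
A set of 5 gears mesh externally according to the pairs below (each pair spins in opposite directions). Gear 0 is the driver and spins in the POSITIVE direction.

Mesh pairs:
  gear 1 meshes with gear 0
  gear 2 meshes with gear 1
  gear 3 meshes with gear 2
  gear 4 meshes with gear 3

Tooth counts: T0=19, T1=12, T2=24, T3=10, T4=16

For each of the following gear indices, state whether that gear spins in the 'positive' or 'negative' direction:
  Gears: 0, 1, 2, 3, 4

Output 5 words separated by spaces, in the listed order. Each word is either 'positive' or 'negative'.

Gear 0 (driver): positive (depth 0)
  gear 1: meshes with gear 0 -> depth 1 -> negative (opposite of gear 0)
  gear 2: meshes with gear 1 -> depth 2 -> positive (opposite of gear 1)
  gear 3: meshes with gear 2 -> depth 3 -> negative (opposite of gear 2)
  gear 4: meshes with gear 3 -> depth 4 -> positive (opposite of gear 3)
Queried indices 0, 1, 2, 3, 4 -> positive, negative, positive, negative, positive

Answer: positive negative positive negative positive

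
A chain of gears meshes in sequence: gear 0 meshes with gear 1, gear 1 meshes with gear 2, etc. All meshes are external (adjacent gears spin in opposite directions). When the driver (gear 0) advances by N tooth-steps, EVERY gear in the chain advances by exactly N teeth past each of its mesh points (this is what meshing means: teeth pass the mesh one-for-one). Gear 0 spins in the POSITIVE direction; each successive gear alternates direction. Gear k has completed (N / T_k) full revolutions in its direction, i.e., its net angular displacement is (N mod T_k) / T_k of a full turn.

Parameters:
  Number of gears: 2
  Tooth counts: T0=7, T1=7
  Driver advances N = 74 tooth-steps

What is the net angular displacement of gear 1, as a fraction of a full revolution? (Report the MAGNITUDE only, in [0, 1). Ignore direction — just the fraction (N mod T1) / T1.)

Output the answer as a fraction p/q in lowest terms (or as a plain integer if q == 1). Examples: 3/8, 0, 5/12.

Chain of 2 gears, tooth counts: [7, 7]
  gear 0: T0=7, direction=positive, advance = 74 mod 7 = 4 teeth = 4/7 turn
  gear 1: T1=7, direction=negative, advance = 74 mod 7 = 4 teeth = 4/7 turn
Gear 1: 74 mod 7 = 4
Fraction = 4 / 7 = 4/7 (gcd(4,7)=1) = 4/7

Answer: 4/7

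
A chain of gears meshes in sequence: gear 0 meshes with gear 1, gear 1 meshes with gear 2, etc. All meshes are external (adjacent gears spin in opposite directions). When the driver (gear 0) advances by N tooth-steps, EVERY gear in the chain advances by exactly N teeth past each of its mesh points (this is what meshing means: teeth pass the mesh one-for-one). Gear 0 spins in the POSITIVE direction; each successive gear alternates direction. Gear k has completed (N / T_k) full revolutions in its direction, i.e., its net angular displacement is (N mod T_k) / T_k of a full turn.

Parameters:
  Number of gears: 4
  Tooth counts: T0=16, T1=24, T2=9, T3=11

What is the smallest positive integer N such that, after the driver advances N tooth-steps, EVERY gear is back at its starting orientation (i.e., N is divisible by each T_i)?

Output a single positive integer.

Answer: 1584

Derivation:
Gear k returns to start when N is a multiple of T_k.
All gears at start simultaneously when N is a common multiple of [16, 24, 9, 11]; the smallest such N is lcm(16, 24, 9, 11).
Start: lcm = T0 = 16
Fold in T1=24: gcd(16, 24) = 8; lcm(16, 24) = 16 * 24 / 8 = 384 / 8 = 48
Fold in T2=9: gcd(48, 9) = 3; lcm(48, 9) = 48 * 9 / 3 = 432 / 3 = 144
Fold in T3=11: gcd(144, 11) = 1; lcm(144, 11) = 144 * 11 / 1 = 1584 / 1 = 1584
Full cycle length = 1584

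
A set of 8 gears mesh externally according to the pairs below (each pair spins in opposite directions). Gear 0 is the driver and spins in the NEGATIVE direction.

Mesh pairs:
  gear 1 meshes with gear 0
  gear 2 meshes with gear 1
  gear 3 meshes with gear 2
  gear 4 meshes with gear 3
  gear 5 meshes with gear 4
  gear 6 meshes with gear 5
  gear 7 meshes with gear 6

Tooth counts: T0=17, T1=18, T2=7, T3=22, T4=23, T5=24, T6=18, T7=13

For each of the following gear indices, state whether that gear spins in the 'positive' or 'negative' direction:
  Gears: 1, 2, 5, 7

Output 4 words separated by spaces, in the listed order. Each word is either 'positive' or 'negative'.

Answer: positive negative positive positive

Derivation:
Gear 0 (driver): negative (depth 0)
  gear 1: meshes with gear 0 -> depth 1 -> positive (opposite of gear 0)
  gear 2: meshes with gear 1 -> depth 2 -> negative (opposite of gear 1)
  gear 3: meshes with gear 2 -> depth 3 -> positive (opposite of gear 2)
  gear 4: meshes with gear 3 -> depth 4 -> negative (opposite of gear 3)
  gear 5: meshes with gear 4 -> depth 5 -> positive (opposite of gear 4)
  gear 6: meshes with gear 5 -> depth 6 -> negative (opposite of gear 5)
  gear 7: meshes with gear 6 -> depth 7 -> positive (opposite of gear 6)
Queried indices 1, 2, 5, 7 -> positive, negative, positive, positive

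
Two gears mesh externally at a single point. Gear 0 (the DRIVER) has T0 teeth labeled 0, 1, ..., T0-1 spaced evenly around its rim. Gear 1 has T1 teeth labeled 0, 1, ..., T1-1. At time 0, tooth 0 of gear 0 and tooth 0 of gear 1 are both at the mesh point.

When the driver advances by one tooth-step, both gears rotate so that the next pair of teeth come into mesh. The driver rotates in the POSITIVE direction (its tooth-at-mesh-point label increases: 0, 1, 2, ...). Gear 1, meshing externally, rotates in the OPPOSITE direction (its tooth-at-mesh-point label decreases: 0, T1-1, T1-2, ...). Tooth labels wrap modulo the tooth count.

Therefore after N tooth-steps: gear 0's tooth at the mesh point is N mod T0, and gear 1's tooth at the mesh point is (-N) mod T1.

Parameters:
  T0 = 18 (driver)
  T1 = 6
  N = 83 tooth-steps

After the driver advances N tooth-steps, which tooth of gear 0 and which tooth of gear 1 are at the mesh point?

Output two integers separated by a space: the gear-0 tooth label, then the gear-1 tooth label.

Gear 0 (driver, T0=18): tooth at mesh = N mod T0
  83 = 4 * 18 + 11, so 83 mod 18 = 11
  gear 0 tooth = 11
Gear 1 (driven, T1=6): tooth at mesh = (-N) mod T1
  83 = 13 * 6 + 5, so 83 mod 6 = 5
  (-83) mod 6 = (-5) mod 6 = 6 - 5 = 1
Mesh after 83 steps: gear-0 tooth 11 meets gear-1 tooth 1

Answer: 11 1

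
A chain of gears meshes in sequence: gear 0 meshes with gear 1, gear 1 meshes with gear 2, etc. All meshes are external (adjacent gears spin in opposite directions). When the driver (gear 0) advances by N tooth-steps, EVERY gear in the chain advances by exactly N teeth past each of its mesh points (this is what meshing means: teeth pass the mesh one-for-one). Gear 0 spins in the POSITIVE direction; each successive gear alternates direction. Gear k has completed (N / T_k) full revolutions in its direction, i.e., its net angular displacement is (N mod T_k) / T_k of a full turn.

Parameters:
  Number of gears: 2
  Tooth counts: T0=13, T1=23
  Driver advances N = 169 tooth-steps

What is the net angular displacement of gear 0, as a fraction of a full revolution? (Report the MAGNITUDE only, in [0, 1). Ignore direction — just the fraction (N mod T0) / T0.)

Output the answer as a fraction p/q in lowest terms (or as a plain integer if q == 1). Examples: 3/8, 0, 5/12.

Chain of 2 gears, tooth counts: [13, 23]
  gear 0: T0=13, direction=positive, advance = 169 mod 13 = 0 teeth = 0/13 turn
  gear 1: T1=23, direction=negative, advance = 169 mod 23 = 8 teeth = 8/23 turn
Gear 0: 169 mod 13 = 0
Fraction = 0 / 13 = 0/1 (gcd(0,13)=13) = 0

Answer: 0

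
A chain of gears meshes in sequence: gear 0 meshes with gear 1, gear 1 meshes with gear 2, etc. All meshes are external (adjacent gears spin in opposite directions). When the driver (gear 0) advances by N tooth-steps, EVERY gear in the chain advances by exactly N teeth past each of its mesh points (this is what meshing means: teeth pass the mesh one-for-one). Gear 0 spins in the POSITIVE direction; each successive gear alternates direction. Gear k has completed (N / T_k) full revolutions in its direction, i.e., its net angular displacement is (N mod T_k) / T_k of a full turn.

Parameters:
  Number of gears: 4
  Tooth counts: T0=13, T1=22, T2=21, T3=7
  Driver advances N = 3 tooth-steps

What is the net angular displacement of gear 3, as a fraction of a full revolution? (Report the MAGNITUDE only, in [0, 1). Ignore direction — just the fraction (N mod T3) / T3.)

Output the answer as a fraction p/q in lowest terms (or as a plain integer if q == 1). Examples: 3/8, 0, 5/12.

Chain of 4 gears, tooth counts: [13, 22, 21, 7]
  gear 0: T0=13, direction=positive, advance = 3 mod 13 = 3 teeth = 3/13 turn
  gear 1: T1=22, direction=negative, advance = 3 mod 22 = 3 teeth = 3/22 turn
  gear 2: T2=21, direction=positive, advance = 3 mod 21 = 3 teeth = 3/21 turn
  gear 3: T3=7, direction=negative, advance = 3 mod 7 = 3 teeth = 3/7 turn
Gear 3: 3 mod 7 = 3
Fraction = 3 / 7 = 3/7 (gcd(3,7)=1) = 3/7

Answer: 3/7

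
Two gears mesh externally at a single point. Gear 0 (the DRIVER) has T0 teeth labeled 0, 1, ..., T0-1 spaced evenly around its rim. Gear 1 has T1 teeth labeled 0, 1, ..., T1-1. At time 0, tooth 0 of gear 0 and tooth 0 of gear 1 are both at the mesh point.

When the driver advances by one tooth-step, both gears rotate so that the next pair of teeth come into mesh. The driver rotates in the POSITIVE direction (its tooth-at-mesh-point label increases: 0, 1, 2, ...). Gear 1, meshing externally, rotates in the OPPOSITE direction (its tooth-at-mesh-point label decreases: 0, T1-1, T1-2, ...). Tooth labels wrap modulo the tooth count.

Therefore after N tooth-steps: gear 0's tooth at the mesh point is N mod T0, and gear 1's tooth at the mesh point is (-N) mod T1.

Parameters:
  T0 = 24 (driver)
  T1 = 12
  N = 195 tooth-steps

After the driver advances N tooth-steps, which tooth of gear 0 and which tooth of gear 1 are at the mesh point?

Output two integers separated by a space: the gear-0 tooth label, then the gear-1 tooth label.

Answer: 3 9

Derivation:
Gear 0 (driver, T0=24): tooth at mesh = N mod T0
  195 = 8 * 24 + 3, so 195 mod 24 = 3
  gear 0 tooth = 3
Gear 1 (driven, T1=12): tooth at mesh = (-N) mod T1
  195 = 16 * 12 + 3, so 195 mod 12 = 3
  (-195) mod 12 = (-3) mod 12 = 12 - 3 = 9
Mesh after 195 steps: gear-0 tooth 3 meets gear-1 tooth 9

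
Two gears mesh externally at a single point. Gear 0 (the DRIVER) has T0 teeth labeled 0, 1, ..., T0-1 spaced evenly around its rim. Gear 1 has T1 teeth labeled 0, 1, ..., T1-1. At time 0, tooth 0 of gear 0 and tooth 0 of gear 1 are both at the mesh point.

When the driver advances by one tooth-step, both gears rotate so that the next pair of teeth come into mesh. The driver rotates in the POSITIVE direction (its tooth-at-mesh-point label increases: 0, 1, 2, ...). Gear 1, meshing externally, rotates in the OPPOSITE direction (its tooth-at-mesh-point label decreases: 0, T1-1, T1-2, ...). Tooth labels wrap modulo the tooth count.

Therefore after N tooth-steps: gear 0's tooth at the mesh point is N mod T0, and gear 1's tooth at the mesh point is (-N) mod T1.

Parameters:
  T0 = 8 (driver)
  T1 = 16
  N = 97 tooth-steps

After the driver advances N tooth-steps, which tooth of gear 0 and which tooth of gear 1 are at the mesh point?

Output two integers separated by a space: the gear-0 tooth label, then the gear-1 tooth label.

Answer: 1 15

Derivation:
Gear 0 (driver, T0=8): tooth at mesh = N mod T0
  97 = 12 * 8 + 1, so 97 mod 8 = 1
  gear 0 tooth = 1
Gear 1 (driven, T1=16): tooth at mesh = (-N) mod T1
  97 = 6 * 16 + 1, so 97 mod 16 = 1
  (-97) mod 16 = (-1) mod 16 = 16 - 1 = 15
Mesh after 97 steps: gear-0 tooth 1 meets gear-1 tooth 15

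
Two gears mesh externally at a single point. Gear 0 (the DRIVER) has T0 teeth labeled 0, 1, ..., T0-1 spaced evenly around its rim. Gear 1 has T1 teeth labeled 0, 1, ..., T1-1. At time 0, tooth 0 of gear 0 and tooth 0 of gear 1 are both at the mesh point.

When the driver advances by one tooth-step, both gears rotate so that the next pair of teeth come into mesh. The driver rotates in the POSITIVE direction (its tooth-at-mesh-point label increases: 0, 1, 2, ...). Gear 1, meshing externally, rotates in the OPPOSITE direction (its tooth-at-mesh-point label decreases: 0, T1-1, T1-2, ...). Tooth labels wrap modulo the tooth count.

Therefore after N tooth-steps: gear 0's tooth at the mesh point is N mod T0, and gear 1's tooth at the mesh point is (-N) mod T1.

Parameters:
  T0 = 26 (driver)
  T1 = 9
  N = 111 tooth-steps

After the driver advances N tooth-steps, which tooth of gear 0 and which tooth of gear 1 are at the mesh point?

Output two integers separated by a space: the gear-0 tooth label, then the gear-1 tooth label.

Answer: 7 6

Derivation:
Gear 0 (driver, T0=26): tooth at mesh = N mod T0
  111 = 4 * 26 + 7, so 111 mod 26 = 7
  gear 0 tooth = 7
Gear 1 (driven, T1=9): tooth at mesh = (-N) mod T1
  111 = 12 * 9 + 3, so 111 mod 9 = 3
  (-111) mod 9 = (-3) mod 9 = 9 - 3 = 6
Mesh after 111 steps: gear-0 tooth 7 meets gear-1 tooth 6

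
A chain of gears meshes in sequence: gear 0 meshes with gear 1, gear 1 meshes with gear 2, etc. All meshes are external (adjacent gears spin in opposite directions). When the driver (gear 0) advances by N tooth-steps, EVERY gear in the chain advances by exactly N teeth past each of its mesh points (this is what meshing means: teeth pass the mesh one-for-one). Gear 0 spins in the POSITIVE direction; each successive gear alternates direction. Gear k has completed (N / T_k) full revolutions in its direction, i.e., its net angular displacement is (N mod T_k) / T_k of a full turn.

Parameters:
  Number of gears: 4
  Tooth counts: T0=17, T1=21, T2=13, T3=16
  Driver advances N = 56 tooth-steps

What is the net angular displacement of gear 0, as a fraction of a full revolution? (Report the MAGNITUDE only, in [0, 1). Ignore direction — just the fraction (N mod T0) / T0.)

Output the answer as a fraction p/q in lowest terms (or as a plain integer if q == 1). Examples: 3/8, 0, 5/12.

Chain of 4 gears, tooth counts: [17, 21, 13, 16]
  gear 0: T0=17, direction=positive, advance = 56 mod 17 = 5 teeth = 5/17 turn
  gear 1: T1=21, direction=negative, advance = 56 mod 21 = 14 teeth = 14/21 turn
  gear 2: T2=13, direction=positive, advance = 56 mod 13 = 4 teeth = 4/13 turn
  gear 3: T3=16, direction=negative, advance = 56 mod 16 = 8 teeth = 8/16 turn
Gear 0: 56 mod 17 = 5
Fraction = 5 / 17 = 5/17 (gcd(5,17)=1) = 5/17

Answer: 5/17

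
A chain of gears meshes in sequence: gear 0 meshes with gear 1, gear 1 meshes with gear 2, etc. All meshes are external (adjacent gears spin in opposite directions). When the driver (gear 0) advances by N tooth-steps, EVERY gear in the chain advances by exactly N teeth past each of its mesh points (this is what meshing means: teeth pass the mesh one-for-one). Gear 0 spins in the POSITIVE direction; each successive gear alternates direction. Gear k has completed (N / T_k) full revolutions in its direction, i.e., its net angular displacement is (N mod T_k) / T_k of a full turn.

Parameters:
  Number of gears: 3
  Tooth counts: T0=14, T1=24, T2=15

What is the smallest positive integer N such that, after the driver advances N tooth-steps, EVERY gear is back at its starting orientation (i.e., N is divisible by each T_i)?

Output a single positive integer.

Answer: 840

Derivation:
Gear k returns to start when N is a multiple of T_k.
All gears at start simultaneously when N is a common multiple of [14, 24, 15]; the smallest such N is lcm(14, 24, 15).
Start: lcm = T0 = 14
Fold in T1=24: gcd(14, 24) = 2; lcm(14, 24) = 14 * 24 / 2 = 336 / 2 = 168
Fold in T2=15: gcd(168, 15) = 3; lcm(168, 15) = 168 * 15 / 3 = 2520 / 3 = 840
Full cycle length = 840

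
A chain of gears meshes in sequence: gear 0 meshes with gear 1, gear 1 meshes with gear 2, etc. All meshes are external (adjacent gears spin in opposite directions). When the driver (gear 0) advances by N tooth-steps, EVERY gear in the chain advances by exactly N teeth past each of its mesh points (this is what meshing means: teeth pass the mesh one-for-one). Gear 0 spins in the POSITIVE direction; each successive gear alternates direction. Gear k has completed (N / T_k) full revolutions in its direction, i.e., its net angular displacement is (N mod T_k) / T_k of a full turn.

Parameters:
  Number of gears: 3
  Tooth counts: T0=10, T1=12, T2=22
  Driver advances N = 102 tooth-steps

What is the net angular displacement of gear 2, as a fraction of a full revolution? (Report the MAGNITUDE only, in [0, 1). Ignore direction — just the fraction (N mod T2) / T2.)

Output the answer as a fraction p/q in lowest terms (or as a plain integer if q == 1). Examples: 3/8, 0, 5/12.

Chain of 3 gears, tooth counts: [10, 12, 22]
  gear 0: T0=10, direction=positive, advance = 102 mod 10 = 2 teeth = 2/10 turn
  gear 1: T1=12, direction=negative, advance = 102 mod 12 = 6 teeth = 6/12 turn
  gear 2: T2=22, direction=positive, advance = 102 mod 22 = 14 teeth = 14/22 turn
Gear 2: 102 mod 22 = 14
Fraction = 14 / 22 = 7/11 (gcd(14,22)=2) = 7/11

Answer: 7/11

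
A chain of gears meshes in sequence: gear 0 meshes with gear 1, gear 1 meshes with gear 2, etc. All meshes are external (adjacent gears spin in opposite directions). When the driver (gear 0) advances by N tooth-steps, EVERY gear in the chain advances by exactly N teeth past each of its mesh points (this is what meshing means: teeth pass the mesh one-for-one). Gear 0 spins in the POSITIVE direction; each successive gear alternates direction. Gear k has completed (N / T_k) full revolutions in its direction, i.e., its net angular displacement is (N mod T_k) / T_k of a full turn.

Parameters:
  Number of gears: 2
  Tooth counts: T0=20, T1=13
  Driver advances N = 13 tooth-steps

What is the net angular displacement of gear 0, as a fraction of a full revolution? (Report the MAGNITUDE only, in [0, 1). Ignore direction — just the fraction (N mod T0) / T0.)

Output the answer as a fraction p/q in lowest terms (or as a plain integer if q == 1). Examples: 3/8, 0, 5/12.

Chain of 2 gears, tooth counts: [20, 13]
  gear 0: T0=20, direction=positive, advance = 13 mod 20 = 13 teeth = 13/20 turn
  gear 1: T1=13, direction=negative, advance = 13 mod 13 = 0 teeth = 0/13 turn
Gear 0: 13 mod 20 = 13
Fraction = 13 / 20 = 13/20 (gcd(13,20)=1) = 13/20

Answer: 13/20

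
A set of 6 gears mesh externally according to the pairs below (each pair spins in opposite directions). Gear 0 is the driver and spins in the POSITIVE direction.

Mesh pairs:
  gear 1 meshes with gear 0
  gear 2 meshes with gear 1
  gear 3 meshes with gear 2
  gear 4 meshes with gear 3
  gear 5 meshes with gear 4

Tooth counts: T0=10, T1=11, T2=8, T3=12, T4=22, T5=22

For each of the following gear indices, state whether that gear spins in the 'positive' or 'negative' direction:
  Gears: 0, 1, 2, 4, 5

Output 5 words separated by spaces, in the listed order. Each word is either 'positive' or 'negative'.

Gear 0 (driver): positive (depth 0)
  gear 1: meshes with gear 0 -> depth 1 -> negative (opposite of gear 0)
  gear 2: meshes with gear 1 -> depth 2 -> positive (opposite of gear 1)
  gear 3: meshes with gear 2 -> depth 3 -> negative (opposite of gear 2)
  gear 4: meshes with gear 3 -> depth 4 -> positive (opposite of gear 3)
  gear 5: meshes with gear 4 -> depth 5 -> negative (opposite of gear 4)
Queried indices 0, 1, 2, 4, 5 -> positive, negative, positive, positive, negative

Answer: positive negative positive positive negative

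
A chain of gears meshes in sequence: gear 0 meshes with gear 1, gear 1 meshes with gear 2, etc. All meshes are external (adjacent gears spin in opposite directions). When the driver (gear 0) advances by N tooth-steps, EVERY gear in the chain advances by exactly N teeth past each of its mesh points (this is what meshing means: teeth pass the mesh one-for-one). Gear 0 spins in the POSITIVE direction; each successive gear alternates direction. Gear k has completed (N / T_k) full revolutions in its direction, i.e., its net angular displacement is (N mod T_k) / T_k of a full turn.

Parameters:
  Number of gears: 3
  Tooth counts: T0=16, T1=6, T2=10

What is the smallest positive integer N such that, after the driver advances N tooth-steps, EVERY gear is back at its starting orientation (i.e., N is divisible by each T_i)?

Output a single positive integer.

Gear k returns to start when N is a multiple of T_k.
All gears at start simultaneously when N is a common multiple of [16, 6, 10]; the smallest such N is lcm(16, 6, 10).
Start: lcm = T0 = 16
Fold in T1=6: gcd(16, 6) = 2; lcm(16, 6) = 16 * 6 / 2 = 96 / 2 = 48
Fold in T2=10: gcd(48, 10) = 2; lcm(48, 10) = 48 * 10 / 2 = 480 / 2 = 240
Full cycle length = 240

Answer: 240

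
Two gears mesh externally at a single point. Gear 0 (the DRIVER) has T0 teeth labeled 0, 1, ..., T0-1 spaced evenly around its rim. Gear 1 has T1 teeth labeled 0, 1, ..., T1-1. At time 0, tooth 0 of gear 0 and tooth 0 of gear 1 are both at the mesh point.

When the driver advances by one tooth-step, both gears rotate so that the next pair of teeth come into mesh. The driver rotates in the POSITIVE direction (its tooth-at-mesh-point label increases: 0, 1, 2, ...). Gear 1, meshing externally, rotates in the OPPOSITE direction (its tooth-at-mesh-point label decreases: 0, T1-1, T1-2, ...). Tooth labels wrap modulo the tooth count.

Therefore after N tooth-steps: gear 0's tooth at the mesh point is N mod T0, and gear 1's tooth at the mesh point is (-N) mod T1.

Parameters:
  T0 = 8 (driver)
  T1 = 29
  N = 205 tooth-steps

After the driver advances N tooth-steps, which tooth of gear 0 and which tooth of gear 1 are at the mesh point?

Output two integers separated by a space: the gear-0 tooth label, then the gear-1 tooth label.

Answer: 5 27

Derivation:
Gear 0 (driver, T0=8): tooth at mesh = N mod T0
  205 = 25 * 8 + 5, so 205 mod 8 = 5
  gear 0 tooth = 5
Gear 1 (driven, T1=29): tooth at mesh = (-N) mod T1
  205 = 7 * 29 + 2, so 205 mod 29 = 2
  (-205) mod 29 = (-2) mod 29 = 29 - 2 = 27
Mesh after 205 steps: gear-0 tooth 5 meets gear-1 tooth 27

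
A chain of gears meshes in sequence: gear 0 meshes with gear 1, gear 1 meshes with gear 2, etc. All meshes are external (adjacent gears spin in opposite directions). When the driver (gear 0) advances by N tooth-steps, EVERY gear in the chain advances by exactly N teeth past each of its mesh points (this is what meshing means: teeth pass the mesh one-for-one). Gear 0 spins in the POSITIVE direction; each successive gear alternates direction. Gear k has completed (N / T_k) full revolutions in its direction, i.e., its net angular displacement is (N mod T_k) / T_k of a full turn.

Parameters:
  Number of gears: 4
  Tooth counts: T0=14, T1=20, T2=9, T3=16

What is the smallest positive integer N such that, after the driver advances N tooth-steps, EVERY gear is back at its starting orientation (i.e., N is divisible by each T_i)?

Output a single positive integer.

Answer: 5040

Derivation:
Gear k returns to start when N is a multiple of T_k.
All gears at start simultaneously when N is a common multiple of [14, 20, 9, 16]; the smallest such N is lcm(14, 20, 9, 16).
Start: lcm = T0 = 14
Fold in T1=20: gcd(14, 20) = 2; lcm(14, 20) = 14 * 20 / 2 = 280 / 2 = 140
Fold in T2=9: gcd(140, 9) = 1; lcm(140, 9) = 140 * 9 / 1 = 1260 / 1 = 1260
Fold in T3=16: gcd(1260, 16) = 4; lcm(1260, 16) = 1260 * 16 / 4 = 20160 / 4 = 5040
Full cycle length = 5040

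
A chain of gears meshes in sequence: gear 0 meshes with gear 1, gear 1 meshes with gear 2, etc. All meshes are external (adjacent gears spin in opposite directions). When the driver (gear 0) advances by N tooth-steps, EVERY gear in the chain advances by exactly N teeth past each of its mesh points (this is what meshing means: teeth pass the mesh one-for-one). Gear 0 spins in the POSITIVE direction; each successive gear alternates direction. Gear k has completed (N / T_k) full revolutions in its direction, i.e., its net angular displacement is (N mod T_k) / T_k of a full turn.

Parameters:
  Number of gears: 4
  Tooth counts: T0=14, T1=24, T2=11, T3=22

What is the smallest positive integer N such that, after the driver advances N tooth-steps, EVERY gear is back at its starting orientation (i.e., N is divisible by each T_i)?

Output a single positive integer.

Gear k returns to start when N is a multiple of T_k.
All gears at start simultaneously when N is a common multiple of [14, 24, 11, 22]; the smallest such N is lcm(14, 24, 11, 22).
Start: lcm = T0 = 14
Fold in T1=24: gcd(14, 24) = 2; lcm(14, 24) = 14 * 24 / 2 = 336 / 2 = 168
Fold in T2=11: gcd(168, 11) = 1; lcm(168, 11) = 168 * 11 / 1 = 1848 / 1 = 1848
Fold in T3=22: gcd(1848, 22) = 22; lcm(1848, 22) = 1848 * 22 / 22 = 40656 / 22 = 1848
Full cycle length = 1848

Answer: 1848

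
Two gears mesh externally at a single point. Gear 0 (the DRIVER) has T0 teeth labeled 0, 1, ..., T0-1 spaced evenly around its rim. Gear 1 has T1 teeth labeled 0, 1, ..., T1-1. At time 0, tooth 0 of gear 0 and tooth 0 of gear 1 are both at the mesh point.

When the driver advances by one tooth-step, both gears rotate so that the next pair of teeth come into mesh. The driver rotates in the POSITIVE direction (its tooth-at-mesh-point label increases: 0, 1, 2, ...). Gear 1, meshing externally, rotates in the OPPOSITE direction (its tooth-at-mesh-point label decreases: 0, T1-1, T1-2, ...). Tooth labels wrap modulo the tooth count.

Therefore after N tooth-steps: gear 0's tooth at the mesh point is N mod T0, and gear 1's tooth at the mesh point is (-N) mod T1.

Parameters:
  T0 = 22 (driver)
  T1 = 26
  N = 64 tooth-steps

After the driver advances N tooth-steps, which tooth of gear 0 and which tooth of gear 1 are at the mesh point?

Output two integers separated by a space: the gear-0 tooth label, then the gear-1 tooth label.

Answer: 20 14

Derivation:
Gear 0 (driver, T0=22): tooth at mesh = N mod T0
  64 = 2 * 22 + 20, so 64 mod 22 = 20
  gear 0 tooth = 20
Gear 1 (driven, T1=26): tooth at mesh = (-N) mod T1
  64 = 2 * 26 + 12, so 64 mod 26 = 12
  (-64) mod 26 = (-12) mod 26 = 26 - 12 = 14
Mesh after 64 steps: gear-0 tooth 20 meets gear-1 tooth 14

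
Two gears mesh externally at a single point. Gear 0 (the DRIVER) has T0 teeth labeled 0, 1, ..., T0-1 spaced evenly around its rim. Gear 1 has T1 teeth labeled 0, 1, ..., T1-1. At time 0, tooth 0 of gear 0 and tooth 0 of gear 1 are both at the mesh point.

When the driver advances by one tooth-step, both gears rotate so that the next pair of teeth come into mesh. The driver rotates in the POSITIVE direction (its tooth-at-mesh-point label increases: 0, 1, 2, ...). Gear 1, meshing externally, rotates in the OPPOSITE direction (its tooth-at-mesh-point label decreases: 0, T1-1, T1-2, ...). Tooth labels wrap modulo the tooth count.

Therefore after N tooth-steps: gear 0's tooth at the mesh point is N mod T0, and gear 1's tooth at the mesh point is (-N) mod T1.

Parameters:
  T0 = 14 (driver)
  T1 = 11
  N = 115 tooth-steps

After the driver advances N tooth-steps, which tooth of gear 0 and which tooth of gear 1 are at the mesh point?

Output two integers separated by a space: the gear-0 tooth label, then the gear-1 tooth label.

Gear 0 (driver, T0=14): tooth at mesh = N mod T0
  115 = 8 * 14 + 3, so 115 mod 14 = 3
  gear 0 tooth = 3
Gear 1 (driven, T1=11): tooth at mesh = (-N) mod T1
  115 = 10 * 11 + 5, so 115 mod 11 = 5
  (-115) mod 11 = (-5) mod 11 = 11 - 5 = 6
Mesh after 115 steps: gear-0 tooth 3 meets gear-1 tooth 6

Answer: 3 6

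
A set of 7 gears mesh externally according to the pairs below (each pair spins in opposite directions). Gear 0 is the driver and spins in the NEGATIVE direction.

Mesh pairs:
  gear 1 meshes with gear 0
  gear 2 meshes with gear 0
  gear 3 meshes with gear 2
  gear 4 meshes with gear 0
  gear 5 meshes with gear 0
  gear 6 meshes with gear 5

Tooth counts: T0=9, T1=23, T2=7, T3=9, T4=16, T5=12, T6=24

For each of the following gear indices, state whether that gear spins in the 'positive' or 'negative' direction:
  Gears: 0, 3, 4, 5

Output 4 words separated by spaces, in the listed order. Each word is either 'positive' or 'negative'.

Gear 0 (driver): negative (depth 0)
  gear 1: meshes with gear 0 -> depth 1 -> positive (opposite of gear 0)
  gear 2: meshes with gear 0 -> depth 1 -> positive (opposite of gear 0)
  gear 3: meshes with gear 2 -> depth 2 -> negative (opposite of gear 2)
  gear 4: meshes with gear 0 -> depth 1 -> positive (opposite of gear 0)
  gear 5: meshes with gear 0 -> depth 1 -> positive (opposite of gear 0)
  gear 6: meshes with gear 5 -> depth 2 -> negative (opposite of gear 5)
Queried indices 0, 3, 4, 5 -> negative, negative, positive, positive

Answer: negative negative positive positive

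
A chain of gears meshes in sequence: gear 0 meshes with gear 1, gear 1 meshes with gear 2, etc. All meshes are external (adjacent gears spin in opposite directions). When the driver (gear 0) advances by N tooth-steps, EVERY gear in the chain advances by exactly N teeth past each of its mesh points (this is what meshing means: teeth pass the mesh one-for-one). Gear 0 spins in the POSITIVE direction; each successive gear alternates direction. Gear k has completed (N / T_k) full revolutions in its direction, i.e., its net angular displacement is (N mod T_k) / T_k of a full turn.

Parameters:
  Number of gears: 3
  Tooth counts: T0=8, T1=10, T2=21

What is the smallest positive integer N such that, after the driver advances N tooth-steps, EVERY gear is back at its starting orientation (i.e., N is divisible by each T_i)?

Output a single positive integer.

Gear k returns to start when N is a multiple of T_k.
All gears at start simultaneously when N is a common multiple of [8, 10, 21]; the smallest such N is lcm(8, 10, 21).
Start: lcm = T0 = 8
Fold in T1=10: gcd(8, 10) = 2; lcm(8, 10) = 8 * 10 / 2 = 80 / 2 = 40
Fold in T2=21: gcd(40, 21) = 1; lcm(40, 21) = 40 * 21 / 1 = 840 / 1 = 840
Full cycle length = 840

Answer: 840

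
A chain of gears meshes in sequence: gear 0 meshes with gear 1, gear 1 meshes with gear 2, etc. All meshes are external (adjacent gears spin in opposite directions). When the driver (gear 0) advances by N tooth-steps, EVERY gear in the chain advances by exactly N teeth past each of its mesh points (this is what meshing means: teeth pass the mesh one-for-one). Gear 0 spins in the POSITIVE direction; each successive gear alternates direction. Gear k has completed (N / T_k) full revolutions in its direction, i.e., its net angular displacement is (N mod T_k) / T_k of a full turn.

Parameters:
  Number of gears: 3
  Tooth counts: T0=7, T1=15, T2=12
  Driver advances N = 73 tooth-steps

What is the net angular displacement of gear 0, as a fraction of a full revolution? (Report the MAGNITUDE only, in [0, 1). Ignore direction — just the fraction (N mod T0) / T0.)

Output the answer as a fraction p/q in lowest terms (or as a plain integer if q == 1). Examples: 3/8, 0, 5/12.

Answer: 3/7

Derivation:
Chain of 3 gears, tooth counts: [7, 15, 12]
  gear 0: T0=7, direction=positive, advance = 73 mod 7 = 3 teeth = 3/7 turn
  gear 1: T1=15, direction=negative, advance = 73 mod 15 = 13 teeth = 13/15 turn
  gear 2: T2=12, direction=positive, advance = 73 mod 12 = 1 teeth = 1/12 turn
Gear 0: 73 mod 7 = 3
Fraction = 3 / 7 = 3/7 (gcd(3,7)=1) = 3/7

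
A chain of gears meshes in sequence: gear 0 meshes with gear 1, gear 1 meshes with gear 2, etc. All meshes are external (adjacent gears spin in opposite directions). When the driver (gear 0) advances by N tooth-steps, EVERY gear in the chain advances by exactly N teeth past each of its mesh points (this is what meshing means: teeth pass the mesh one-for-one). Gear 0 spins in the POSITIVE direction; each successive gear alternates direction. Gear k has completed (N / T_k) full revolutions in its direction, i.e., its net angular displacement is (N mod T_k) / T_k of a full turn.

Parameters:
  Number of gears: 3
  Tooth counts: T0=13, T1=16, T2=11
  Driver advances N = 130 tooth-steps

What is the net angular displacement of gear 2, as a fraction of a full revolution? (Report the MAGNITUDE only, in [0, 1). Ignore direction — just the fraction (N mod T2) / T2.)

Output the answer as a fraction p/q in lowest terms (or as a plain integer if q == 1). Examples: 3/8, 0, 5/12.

Answer: 9/11

Derivation:
Chain of 3 gears, tooth counts: [13, 16, 11]
  gear 0: T0=13, direction=positive, advance = 130 mod 13 = 0 teeth = 0/13 turn
  gear 1: T1=16, direction=negative, advance = 130 mod 16 = 2 teeth = 2/16 turn
  gear 2: T2=11, direction=positive, advance = 130 mod 11 = 9 teeth = 9/11 turn
Gear 2: 130 mod 11 = 9
Fraction = 9 / 11 = 9/11 (gcd(9,11)=1) = 9/11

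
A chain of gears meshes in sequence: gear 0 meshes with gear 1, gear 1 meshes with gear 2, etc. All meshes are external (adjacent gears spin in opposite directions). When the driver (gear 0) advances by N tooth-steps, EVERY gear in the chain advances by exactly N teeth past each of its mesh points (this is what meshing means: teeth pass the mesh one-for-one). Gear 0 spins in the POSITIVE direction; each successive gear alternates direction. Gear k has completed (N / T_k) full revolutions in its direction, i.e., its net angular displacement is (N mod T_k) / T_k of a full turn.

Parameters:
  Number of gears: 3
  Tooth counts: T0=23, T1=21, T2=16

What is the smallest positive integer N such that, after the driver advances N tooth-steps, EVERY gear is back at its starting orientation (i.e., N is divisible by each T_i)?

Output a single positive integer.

Gear k returns to start when N is a multiple of T_k.
All gears at start simultaneously when N is a common multiple of [23, 21, 16]; the smallest such N is lcm(23, 21, 16).
Start: lcm = T0 = 23
Fold in T1=21: gcd(23, 21) = 1; lcm(23, 21) = 23 * 21 / 1 = 483 / 1 = 483
Fold in T2=16: gcd(483, 16) = 1; lcm(483, 16) = 483 * 16 / 1 = 7728 / 1 = 7728
Full cycle length = 7728

Answer: 7728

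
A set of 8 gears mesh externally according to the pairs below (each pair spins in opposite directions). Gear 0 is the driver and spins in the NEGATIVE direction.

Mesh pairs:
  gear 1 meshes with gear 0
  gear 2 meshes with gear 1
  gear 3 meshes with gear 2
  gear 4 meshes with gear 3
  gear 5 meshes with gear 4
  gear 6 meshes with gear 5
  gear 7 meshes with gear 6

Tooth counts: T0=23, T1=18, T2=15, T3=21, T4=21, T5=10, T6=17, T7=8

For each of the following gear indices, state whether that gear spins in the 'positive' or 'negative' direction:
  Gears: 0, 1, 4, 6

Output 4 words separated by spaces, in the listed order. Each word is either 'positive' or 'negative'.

Answer: negative positive negative negative

Derivation:
Gear 0 (driver): negative (depth 0)
  gear 1: meshes with gear 0 -> depth 1 -> positive (opposite of gear 0)
  gear 2: meshes with gear 1 -> depth 2 -> negative (opposite of gear 1)
  gear 3: meshes with gear 2 -> depth 3 -> positive (opposite of gear 2)
  gear 4: meshes with gear 3 -> depth 4 -> negative (opposite of gear 3)
  gear 5: meshes with gear 4 -> depth 5 -> positive (opposite of gear 4)
  gear 6: meshes with gear 5 -> depth 6 -> negative (opposite of gear 5)
  gear 7: meshes with gear 6 -> depth 7 -> positive (opposite of gear 6)
Queried indices 0, 1, 4, 6 -> negative, positive, negative, negative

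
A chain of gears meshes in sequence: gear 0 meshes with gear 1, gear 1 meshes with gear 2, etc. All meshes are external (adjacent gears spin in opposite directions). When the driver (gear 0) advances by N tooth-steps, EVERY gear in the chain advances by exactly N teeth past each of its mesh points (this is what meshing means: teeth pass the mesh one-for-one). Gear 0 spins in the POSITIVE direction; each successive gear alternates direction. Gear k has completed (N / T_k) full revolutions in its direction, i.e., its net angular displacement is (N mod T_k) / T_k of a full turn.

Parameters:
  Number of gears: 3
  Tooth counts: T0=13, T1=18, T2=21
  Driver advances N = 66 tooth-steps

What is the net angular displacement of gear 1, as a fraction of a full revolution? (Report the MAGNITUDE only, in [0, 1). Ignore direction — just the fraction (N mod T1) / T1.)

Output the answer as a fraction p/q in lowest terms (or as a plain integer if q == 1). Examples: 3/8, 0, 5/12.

Answer: 2/3

Derivation:
Chain of 3 gears, tooth counts: [13, 18, 21]
  gear 0: T0=13, direction=positive, advance = 66 mod 13 = 1 teeth = 1/13 turn
  gear 1: T1=18, direction=negative, advance = 66 mod 18 = 12 teeth = 12/18 turn
  gear 2: T2=21, direction=positive, advance = 66 mod 21 = 3 teeth = 3/21 turn
Gear 1: 66 mod 18 = 12
Fraction = 12 / 18 = 2/3 (gcd(12,18)=6) = 2/3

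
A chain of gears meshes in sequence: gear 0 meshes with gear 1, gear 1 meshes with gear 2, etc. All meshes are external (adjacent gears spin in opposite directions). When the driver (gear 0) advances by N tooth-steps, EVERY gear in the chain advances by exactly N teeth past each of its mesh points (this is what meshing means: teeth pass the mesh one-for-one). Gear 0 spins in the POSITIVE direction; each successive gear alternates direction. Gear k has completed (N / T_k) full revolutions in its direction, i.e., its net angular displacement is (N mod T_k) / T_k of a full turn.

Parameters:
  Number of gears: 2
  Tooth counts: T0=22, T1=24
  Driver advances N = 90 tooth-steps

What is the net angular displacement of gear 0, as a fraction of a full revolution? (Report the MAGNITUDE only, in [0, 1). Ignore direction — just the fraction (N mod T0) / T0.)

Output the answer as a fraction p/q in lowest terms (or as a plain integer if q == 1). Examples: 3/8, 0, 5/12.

Answer: 1/11

Derivation:
Chain of 2 gears, tooth counts: [22, 24]
  gear 0: T0=22, direction=positive, advance = 90 mod 22 = 2 teeth = 2/22 turn
  gear 1: T1=24, direction=negative, advance = 90 mod 24 = 18 teeth = 18/24 turn
Gear 0: 90 mod 22 = 2
Fraction = 2 / 22 = 1/11 (gcd(2,22)=2) = 1/11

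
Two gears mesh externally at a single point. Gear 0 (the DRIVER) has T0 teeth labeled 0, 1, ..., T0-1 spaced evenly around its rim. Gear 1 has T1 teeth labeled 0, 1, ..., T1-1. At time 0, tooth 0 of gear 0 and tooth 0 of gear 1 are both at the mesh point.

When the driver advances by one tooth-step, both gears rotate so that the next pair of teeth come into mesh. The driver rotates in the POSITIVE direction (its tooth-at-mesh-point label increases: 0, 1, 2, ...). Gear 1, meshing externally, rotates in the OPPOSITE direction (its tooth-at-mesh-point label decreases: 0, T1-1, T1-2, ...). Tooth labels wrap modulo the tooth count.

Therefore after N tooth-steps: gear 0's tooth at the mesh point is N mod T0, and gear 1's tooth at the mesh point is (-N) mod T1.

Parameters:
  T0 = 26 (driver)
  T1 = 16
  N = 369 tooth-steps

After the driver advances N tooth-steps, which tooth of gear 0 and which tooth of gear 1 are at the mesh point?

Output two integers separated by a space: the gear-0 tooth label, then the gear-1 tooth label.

Answer: 5 15

Derivation:
Gear 0 (driver, T0=26): tooth at mesh = N mod T0
  369 = 14 * 26 + 5, so 369 mod 26 = 5
  gear 0 tooth = 5
Gear 1 (driven, T1=16): tooth at mesh = (-N) mod T1
  369 = 23 * 16 + 1, so 369 mod 16 = 1
  (-369) mod 16 = (-1) mod 16 = 16 - 1 = 15
Mesh after 369 steps: gear-0 tooth 5 meets gear-1 tooth 15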